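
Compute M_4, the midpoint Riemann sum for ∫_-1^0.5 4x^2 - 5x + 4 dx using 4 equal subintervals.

Δx = (0.5 − (-1))/4 = 0.375.
Midpoints: -0.8125, -0.4375, -0.0625, 0.3125.
f(-0.8125) = 10.703125, f(-0.4375) = 6.953125, f(-0.0625) = 4.328125, f(0.3125) = 2.828125.
Sum = Δx · [f(-0.8125) + f(-0.4375) + f(-0.0625) + f(0.3125)].
Sum = 9.3046875.

9.3046875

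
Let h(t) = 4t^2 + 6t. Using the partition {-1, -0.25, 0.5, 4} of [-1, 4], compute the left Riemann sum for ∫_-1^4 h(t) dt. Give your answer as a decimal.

11.5625

Subinterval widths: 0.75, 0.75, 3.5.
Left endpoints: -1, -0.25, 0.5.
h(-1) = -2, h(-0.25) = -1.25, h(0.5) = 4.
Sum = Σ Δt_i · h(t_i).
Sum = 11.5625.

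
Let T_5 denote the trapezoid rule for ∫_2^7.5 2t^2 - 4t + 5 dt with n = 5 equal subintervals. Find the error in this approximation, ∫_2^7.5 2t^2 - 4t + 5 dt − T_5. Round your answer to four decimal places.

-2.2183

Exact integral: ∫_2^7.5 f(t) dt ≈ 198.916667.
T_5 = 201.135.
Error ≈ 198.916667 − 201.135 ≈ -2.2183.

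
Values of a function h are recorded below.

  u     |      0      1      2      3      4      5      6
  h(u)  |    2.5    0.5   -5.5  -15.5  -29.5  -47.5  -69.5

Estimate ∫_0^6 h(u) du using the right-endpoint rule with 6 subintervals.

-167

Δu = 1.
Sum = 1·[0.5 + (-5.5) + (-15.5) + (-29.5) + (-47.5) + (-69.5)] = -167.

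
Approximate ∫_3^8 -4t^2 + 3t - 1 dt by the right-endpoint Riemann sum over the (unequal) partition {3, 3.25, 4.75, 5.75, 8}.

-764.125

Subinterval widths: 0.25, 1.5, 1, 2.25.
Right endpoints: 3.25, 4.75, 5.75, 8.
f(3.25) = -33.5, f(4.75) = -77, f(5.75) = -116, f(8) = -233.
Sum = Σ Δt_i · f(t_i).
Sum = -764.125.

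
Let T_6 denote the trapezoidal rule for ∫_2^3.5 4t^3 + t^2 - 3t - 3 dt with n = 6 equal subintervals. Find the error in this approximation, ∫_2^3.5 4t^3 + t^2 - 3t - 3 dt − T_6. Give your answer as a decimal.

Exact integral: ∫_2^3.5 f(t) dt = 128.8125.
T_6 = 129.34375.
Error = 128.8125 − 129.34375 = -0.53125.

-0.53125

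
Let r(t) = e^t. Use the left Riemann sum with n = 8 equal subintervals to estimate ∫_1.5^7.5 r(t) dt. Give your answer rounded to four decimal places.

Δt = (7.5 − 1.5)/8 = 0.75.
Left endpoints: 1.5, 2.25, 3, 3.75, 4.5, 5.25, 6, 6.75.
r(1.5) ≈ 4.4817, r(2.25) ≈ 9.4877, r(3) ≈ 20.0855, r(3.75) ≈ 42.5211, r(4.5) ≈ 90.0171, r(5.25) ≈ 190.5663, r(6) ≈ 403.4288, r(6.75) ≈ 854.0588.
Sum = Δt · [r(1.5) + r(2.25) + r(3) + ...].
Sum ≈ 1210.9852.

1210.9852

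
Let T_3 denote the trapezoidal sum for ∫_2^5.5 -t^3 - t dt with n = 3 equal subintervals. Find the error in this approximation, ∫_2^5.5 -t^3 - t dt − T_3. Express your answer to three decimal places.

8.932

Exact integral: ∫_2^5.5 f(t) dt = -237.890625.
T_3 ≈ -246.82292.
Error ≈ -237.890625 − (-246.82292) ≈ 8.932.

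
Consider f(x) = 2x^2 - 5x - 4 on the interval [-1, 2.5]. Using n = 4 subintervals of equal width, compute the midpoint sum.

-16.48828125

Δx = (2.5 − (-1))/4 = 0.875.
Midpoints: -0.5625, 0.3125, 1.1875, 2.0625.
f(-0.5625) = -0.5546875, f(0.3125) = -5.3671875, f(1.1875) = -7.1171875, f(2.0625) = -5.8046875.
Sum = Δx · [f(-0.5625) + f(0.3125) + f(1.1875) + f(2.0625)].
Sum = -16.48828125.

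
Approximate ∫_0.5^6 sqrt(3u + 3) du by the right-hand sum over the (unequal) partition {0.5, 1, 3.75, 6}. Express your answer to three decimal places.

21.917

Subinterval widths: 0.5, 2.75, 2.25.
Right endpoints: 1, 3.75, 6.
f(1) ≈ 2.449, f(3.75) ≈ 3.775, f(6) ≈ 4.583.
Sum = Σ Δu_i · f(u_i).
Sum ≈ 21.917.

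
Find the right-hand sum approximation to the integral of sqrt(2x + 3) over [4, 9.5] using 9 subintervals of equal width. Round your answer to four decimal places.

Δx = (9.5 − 4)/9 = 11/18.
Right endpoints: 83/18, 47/9, 35/6, 58/9, 127/18, 23/3, 149/18, 80/9, 9.5.
f(83/18) ≈ 3.4960, f(47/9) ≈ 3.6667, f(35/6) ≈ 3.8297, f(58/9) ≈ 3.9861, f(127/18) ≈ 4.1366, f(23/3) ≈ 4.2817, f(149/18) ≈ 4.4222, f(80/9) ≈ 4.5583, f(9.5) ≈ 4.6904.
Sum = Δx · [f(83/18) + f(47/9) + f(35/6) + ...].
Sum ≈ 22.6524.

22.6524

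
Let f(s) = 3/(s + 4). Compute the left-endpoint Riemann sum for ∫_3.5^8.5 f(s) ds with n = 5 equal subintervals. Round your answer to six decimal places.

Δs = (8.5 − 3.5)/5 = 1.
Left endpoints: 3.5, 4.5, 5.5, 6.5, 7.5.
f(3.5) = 0.4, f(4.5) = 6/17, f(5.5) = 6/19, f(6.5) = 2/7, f(7.5) = 6/23.
Sum = Δs · [f(3.5) + f(4.5) + f(5.5) + f(6.5) + f(7.5)].
Sum ≈ 1.615315.

1.615315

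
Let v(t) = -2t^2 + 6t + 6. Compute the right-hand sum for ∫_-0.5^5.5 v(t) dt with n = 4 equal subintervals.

Δt = (5.5 − (-0.5))/4 = 1.5.
Right endpoints: 1, 2.5, 4, 5.5.
v(1) = 10, v(2.5) = 8.5, v(4) = -2, v(5.5) = -21.5.
Sum = Δt · [v(1) + v(2.5) + v(4) + v(5.5)].
Sum = -7.5.

-7.5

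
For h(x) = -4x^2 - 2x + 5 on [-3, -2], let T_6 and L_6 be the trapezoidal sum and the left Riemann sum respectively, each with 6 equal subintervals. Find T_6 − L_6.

1.5

T_6 ≈ -15.35185.
L_6 ≈ -16.85185.
T_6 − L_6 = 1.5.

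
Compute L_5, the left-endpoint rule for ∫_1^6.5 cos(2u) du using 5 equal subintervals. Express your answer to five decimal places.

Δu = (6.5 − 1)/5 = 1.1.
Left endpoints: 1, 2.1, 3.2, 4.3, 5.4.
f(1) ≈ -0.41615, f(2.1) ≈ -0.49026, f(3.2) ≈ 0.99318, f(4.3) ≈ -0.67872, f(5.4) ≈ -0.19433.
Sum = Δu · [f(1) + f(2.1) + f(3.2) + f(4.3) + f(5.4)].
Sum ≈ -0.86490.

-0.86490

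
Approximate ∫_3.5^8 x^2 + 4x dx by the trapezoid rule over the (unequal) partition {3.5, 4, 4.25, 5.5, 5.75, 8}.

262.125

Subinterval widths: 0.5, 0.25, 1.25, 0.25, 2.25.
f(3.5) = 26.25, f(4) = 32, f(4.25) = 35.0625, f(5.5) = 52.25, f(5.75) = 56.0625, f(8) = 96.
On each subinterval the trapezoid contributes (Δx_i/2)·[f(x_{i-1}) + f(x_i)].
Sum = 262.125.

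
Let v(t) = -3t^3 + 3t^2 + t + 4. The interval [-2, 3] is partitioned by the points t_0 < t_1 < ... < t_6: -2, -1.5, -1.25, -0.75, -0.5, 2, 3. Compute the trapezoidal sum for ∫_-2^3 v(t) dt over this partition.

-3.5625

Subinterval widths: 0.5, 0.25, 0.5, 0.25, 2.5, 1.
v(-2) = 38, v(-1.5) = 19.375, v(-1.25) = 13.296875, v(-0.75) = 6.203125, v(-0.5) = 4.625, v(2) = -6, v(3) = -47.
On each subinterval the trapezoid contributes (Δt_i/2)·[v(t_{i-1}) + v(t_i)].
Sum = -3.5625.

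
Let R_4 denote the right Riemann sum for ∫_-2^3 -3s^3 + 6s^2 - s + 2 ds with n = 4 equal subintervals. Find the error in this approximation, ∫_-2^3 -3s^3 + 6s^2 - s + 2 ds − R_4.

Exact integral: ∫_-2^3 f(s) ds = 28.75.
R_4 = -19.296875.
Error = 28.75 − (-19.296875) = 48.046875.

48.046875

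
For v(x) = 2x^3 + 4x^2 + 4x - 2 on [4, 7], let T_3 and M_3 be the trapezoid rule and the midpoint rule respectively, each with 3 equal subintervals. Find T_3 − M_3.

T_3 = 1523.
M_3 = 1495.25.
T_3 − M_3 = 27.75.

27.75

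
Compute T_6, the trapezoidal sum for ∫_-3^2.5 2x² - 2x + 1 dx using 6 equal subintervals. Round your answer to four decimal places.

Δx = (2.5 − (-3))/6 = 11/12.
f(-3) = 25, f(-25/12) = 997/72, f(-7/6) = 109/18, f(-0.25) = 1.625, f(2/3) = 5/9, f(19/12) = 205/72, f(2.5) = 8.5.
T_6 = (Δx/2)·[f(x_0) + 2f(x_1) + ... + 2f(x_{5}) + f(x_6)].
Sum ≈ 38.2072.

38.2072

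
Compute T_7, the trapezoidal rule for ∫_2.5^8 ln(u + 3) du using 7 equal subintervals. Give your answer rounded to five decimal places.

Δu = (8 − 2.5)/7 = 11/14.
f(2.5) ≈ 1.70475, f(23/7) ≈ 1.83828, f(57/14) ≈ 1.95606, f(34/7) ≈ 2.06142, f(79/14) ≈ 2.15673, f(45/7) ≈ 2.24374, f(101/14) ≈ 2.32379, f(8) ≈ 2.39790.
T_7 = (Δu/2)·[f(u_0) + 2f(u_1) + ... + 2f(u_{6}) + f(u_7)].
Sum ≈ 11.49606.

11.49606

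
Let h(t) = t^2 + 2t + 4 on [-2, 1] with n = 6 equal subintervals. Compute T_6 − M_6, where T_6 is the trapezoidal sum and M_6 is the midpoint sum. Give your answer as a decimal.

T_6 = 12.125.
M_6 = 11.9375.
T_6 − M_6 = 0.1875.

0.1875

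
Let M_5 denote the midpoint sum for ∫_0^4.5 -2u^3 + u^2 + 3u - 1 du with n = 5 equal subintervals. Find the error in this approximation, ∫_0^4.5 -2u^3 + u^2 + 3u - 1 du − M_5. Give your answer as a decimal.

Exact integral: ∫_0^4.5 f(u) du = -148.78125.
M_5 = -144.984375.
Error = -148.78125 − (-144.984375) = -3.796875.

-3.796875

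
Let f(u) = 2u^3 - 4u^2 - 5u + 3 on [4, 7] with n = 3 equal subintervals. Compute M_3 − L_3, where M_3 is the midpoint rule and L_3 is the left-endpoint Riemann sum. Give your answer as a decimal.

183.75

M_3 = 619.75.
L_3 = 436.
M_3 − L_3 = 183.75.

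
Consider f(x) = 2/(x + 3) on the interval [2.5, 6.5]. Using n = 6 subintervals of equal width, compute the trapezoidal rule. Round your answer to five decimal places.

Δx = (6.5 − 2.5)/6 = 2/3.
f(2.5) = 4/11, f(19/6) = 12/37, f(23/6) = 12/41, f(4.5) = 4/15, f(31/6) = 12/49, f(35/6) = 12/53, f(6.5) = 4/19.
T_6 = (Δx/2)·[f(x_0) + 2f(x_1) + ... + 2f(x_{5}) + f(x_6)].
Sum ≈ 1.09471.

1.09471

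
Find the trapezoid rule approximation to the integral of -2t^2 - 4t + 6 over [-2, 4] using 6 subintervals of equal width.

Δt = (4 − (-2))/6 = 1.
f(-2) = 6, f(-1) = 8, f(0) = 6, f(1) = 0, f(2) = -10, f(3) = -24, f(4) = -42.
T_6 = (Δt/2)·[f(t_0) + 2f(t_1) + ... + 2f(t_{5}) + f(t_6)].
Sum = -38.

-38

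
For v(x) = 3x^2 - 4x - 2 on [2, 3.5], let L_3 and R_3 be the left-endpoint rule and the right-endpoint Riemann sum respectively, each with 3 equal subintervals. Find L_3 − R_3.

L_3 = 10.875.
R_3 = 20.25.
L_3 − R_3 = -9.375.

-9.375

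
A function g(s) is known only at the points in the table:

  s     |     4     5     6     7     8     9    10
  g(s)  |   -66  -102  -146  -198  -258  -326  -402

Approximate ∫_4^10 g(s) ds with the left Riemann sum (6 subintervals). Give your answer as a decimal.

Δs = 1.
Sum = 1·[(-66) + (-102) + (-146) + (-198) + (-258) + (-326)] = -1096.

-1096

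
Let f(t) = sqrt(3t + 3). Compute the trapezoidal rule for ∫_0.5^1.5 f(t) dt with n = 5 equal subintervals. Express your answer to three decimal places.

2.443

Δt = (1.5 − 0.5)/5 = 0.2.
f(0.5) ≈ 2.121, f(0.7) ≈ 2.258, f(0.9) ≈ 2.387, f(1.1) ≈ 2.510, f(1.3) ≈ 2.627, f(1.5) ≈ 2.739.
T_5 = (Δt/2)·[f(t_0) + 2f(t_1) + ... + 2f(t_{4}) + f(t_5)].
Sum ≈ 2.443.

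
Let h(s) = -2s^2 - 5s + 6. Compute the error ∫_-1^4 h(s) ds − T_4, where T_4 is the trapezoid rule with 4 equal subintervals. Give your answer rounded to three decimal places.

2.604

Exact integral: ∫_-1^4 h(s) ds ≈ -50.83333.
T_4 = -53.4375.
Error ≈ -50.83333 − (-53.4375) ≈ 2.604.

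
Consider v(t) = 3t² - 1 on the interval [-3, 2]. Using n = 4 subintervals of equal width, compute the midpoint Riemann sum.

28.046875

Δt = (2 − (-3))/4 = 1.25.
Midpoints: -2.375, -1.125, 0.125, 1.375.
v(-2.375) = 15.921875, v(-1.125) = 2.796875, v(0.125) = -0.953125, v(1.375) = 4.671875.
Sum = Δt · [v(-2.375) + v(-1.125) + v(0.125) + v(1.375)].
Sum = 28.046875.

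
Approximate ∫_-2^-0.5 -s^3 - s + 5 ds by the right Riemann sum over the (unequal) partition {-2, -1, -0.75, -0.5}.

9.94921875

Subinterval widths: 1, 0.25, 0.25.
Right endpoints: -1, -0.75, -0.5.
f(-1) = 7, f(-0.75) = 6.171875, f(-0.5) = 5.625.
Sum = Σ Δs_i · f(s_i).
Sum = 9.94921875.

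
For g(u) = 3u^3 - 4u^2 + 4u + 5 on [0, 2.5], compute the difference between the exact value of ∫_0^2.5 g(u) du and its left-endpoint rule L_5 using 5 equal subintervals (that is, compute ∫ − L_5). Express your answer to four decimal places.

7.2135

Exact integral: ∫_0^2.5 g(u) du ≈ 33.463542.
L_5 = 26.25.
Error ≈ 33.463542 − 26.25 ≈ 7.2135.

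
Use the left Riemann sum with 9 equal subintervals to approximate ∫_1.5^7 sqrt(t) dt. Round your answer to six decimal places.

10.681099

Δt = (7 − 1.5)/9 = 11/18.
Left endpoints: 1.5, 19/9, 49/18, 10/3, 71/18, 41/9, 31/6, 52/9, 115/18.
f(1.5) ≈ 1.224745, f(19/9) ≈ 1.452966, f(49/18) ≈ 1.649916, f(10/3) ≈ 1.825742, f(71/18) ≈ 1.986063, f(41/9) ≈ 2.134375, f(31/6) ≈ 2.273030, f(52/9) ≈ 2.403701, f(115/18) ≈ 2.527625.
Sum = Δt · [f(1.5) + f(19/9) + f(49/18) + ...].
Sum ≈ 10.681099.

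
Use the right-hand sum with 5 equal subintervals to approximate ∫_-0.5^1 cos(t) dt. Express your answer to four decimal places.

Δt = (1 − (-0.5))/5 = 0.3.
Right endpoints: -0.2, 0.1, 0.4, 0.7, 1.
f(-0.2) ≈ 0.9801, f(0.1) ≈ 0.9950, f(0.4) ≈ 0.9211, f(0.7) ≈ 0.7648, f(1) ≈ 0.5403.
Sum = Δt · [f(-0.2) + f(0.1) + f(0.4) + f(0.7) + f(1)].
Sum ≈ 1.2604.

1.2604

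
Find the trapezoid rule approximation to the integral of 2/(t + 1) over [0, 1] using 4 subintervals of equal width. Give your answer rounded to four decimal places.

1.3940

Δt = (1 − 0)/4 = 0.25.
f(0) = 2, f(0.25) = 1.6, f(0.5) = 4/3, f(0.75) = 8/7, f(1) = 1.
T_4 = (Δt/2)·[f(t_0) + 2f(t_1) + 2f(t_2) + 2f(t_3) + f(t_4)].
Sum ≈ 1.3940.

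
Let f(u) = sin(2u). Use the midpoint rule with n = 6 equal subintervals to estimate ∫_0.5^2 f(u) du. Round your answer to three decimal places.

Δu = (2 − 0.5)/6 = 0.25.
Midpoints: 0.625, 0.875, 1.125, 1.375, 1.625, 1.875.
f(0.625) ≈ 0.949, f(0.875) ≈ 0.984, f(1.125) ≈ 0.778, f(1.375) ≈ 0.382, f(1.625) ≈ -0.108, f(1.875) ≈ -0.572.
Sum = Δu · [f(0.625) + f(0.875) + f(1.125) + ...].
Sum ≈ 0.603.

0.603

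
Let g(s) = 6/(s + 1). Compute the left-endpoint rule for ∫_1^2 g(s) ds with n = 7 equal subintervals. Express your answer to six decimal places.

Δs = (2 − 1)/7 = 1/7.
Left endpoints: 1, 8/7, 9/7, 10/7, 11/7, 12/7, 13/7.
g(1) = 3, g(8/7) = 2.8, g(9/7) = 2.625, g(10/7) = 42/17, g(11/7) = 7/3, g(12/7) = 42/19, g(13/7) = 2.1.
Sum = Δs · [g(1) + g(8/7) + g(9/7) + ...].
Sum ≈ 2.505635.

2.505635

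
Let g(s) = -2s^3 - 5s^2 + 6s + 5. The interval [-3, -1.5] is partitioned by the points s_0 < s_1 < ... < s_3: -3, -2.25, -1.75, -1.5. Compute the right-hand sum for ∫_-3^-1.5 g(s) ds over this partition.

Subinterval widths: 0.75, 0.5, 0.25.
Right endpoints: -2.25, -1.75, -1.5.
g(-2.25) = -11.03125, g(-1.75) = -10.09375, g(-1.5) = -8.5.
Sum = Σ Δs_i · g(s_i).
Sum = -15.4453125.

-15.4453125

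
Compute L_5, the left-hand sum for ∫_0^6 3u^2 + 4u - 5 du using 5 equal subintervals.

Δu = (6 − 0)/5 = 1.2.
Left endpoints: 0, 1.2, 2.4, 3.6, 4.8.
f(0) = -5, f(1.2) = 4.12, f(2.4) = 21.88, f(3.6) = 48.28, f(4.8) = 83.32.
Sum = Δu · [f(0) + f(1.2) + f(2.4) + f(3.6) + f(4.8)].
Sum = 183.12.

183.12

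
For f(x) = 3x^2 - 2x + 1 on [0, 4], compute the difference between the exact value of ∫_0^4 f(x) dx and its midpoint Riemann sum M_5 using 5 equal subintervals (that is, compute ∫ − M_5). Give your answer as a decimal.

Exact integral: ∫_0^4 f(x) dx = 52.
M_5 = 51.36.
Error = 52 − 51.36 = 0.64.

0.64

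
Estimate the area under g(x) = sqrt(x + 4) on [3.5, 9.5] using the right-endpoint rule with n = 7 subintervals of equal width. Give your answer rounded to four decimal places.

Δx = (9.5 − 3.5)/7 = 6/7.
Right endpoints: 61/14, 73/14, 85/14, 97/14, 109/14, 121/14, 9.5.
g(61/14) ≈ 2.8909, g(73/14) ≈ 3.0355, g(85/14) ≈ 3.1736, g(97/14) ≈ 3.3058, g(109/14) ≈ 3.4330, g(121/14) ≈ 3.5557, g(9.5) ≈ 3.6742.
Sum = Δx · [g(61/14) + g(73/14) + g(85/14) + ...].
Sum ≈ 19.7732.

19.7732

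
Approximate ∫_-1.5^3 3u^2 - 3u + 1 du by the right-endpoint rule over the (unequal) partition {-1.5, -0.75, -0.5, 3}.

71.015625

Subinterval widths: 0.75, 0.25, 3.5.
Right endpoints: -0.75, -0.5, 3.
f(-0.75) = 4.9375, f(-0.5) = 3.25, f(3) = 19.
Sum = Σ Δu_i · f(u_i).
Sum = 71.015625.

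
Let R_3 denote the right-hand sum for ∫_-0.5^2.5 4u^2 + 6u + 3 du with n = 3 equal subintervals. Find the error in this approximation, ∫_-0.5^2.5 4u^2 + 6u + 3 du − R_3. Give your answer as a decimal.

-23

Exact integral: ∫_-0.5^2.5 f(u) du = 48.
R_3 = 71.
Error = 48 − 71 = -23.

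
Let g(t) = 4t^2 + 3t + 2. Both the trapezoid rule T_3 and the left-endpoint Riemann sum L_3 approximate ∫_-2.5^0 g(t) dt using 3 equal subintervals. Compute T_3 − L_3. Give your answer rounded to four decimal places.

T_3 ≈ 17.615741.
L_3 ≈ 24.907407.
T_3 − L_3 ≈ -7.2917.

-7.2917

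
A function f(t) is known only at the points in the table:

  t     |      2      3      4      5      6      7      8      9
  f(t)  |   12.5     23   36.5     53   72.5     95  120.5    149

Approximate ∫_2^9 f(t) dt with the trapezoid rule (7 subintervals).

Δt = 1.
T_7 = (1/2)·[12.5 + 2·23 + 2·36.5 + 2·53 + 2·72.5 + 2·95 + 2·120.5 + 149] = 481.25.

481.25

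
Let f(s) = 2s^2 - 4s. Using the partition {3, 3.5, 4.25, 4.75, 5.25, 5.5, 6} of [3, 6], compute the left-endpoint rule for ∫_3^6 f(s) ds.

Subinterval widths: 0.5, 0.75, 0.5, 0.5, 0.25, 0.5.
Left endpoints: 3, 3.5, 4.25, 4.75, 5.25, 5.5.
f(3) = 6, f(3.5) = 10.5, f(4.25) = 19.125, f(4.75) = 26.125, f(5.25) = 34.125, f(5.5) = 38.5.
Sum = Σ Δs_i · f(s_i).
Sum = 61.28125.

61.28125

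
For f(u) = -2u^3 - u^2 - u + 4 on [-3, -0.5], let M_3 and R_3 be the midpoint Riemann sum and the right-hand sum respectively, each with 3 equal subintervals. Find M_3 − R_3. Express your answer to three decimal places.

M_3 ≈ 44.51100.
R_3 ≈ 28.84259.
M_3 − R_3 ≈ 15.668.

15.668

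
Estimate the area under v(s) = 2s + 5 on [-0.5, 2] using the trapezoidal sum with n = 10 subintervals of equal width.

Δs = (2 − (-0.5))/10 = 0.25.
v(-0.5) = 4, v(-0.25) = 4.5, v(0) = 5, v(0.25) = 5.5, v(0.5) = 6, v(0.75) = 6.5, v(1) = 7, v(1.25) = 7.5, v(1.5) = 8, v(1.75) = 8.5, v(2) = 9.
T_10 = (Δs/2)·[v(s_0) + 2v(s_1) + ... + 2v(s_{9}) + v(s_10)].
Sum = 16.25.

16.25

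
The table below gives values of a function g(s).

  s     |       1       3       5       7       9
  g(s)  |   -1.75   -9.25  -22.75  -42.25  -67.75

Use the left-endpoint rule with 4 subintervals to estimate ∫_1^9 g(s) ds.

Δs = 2.
Sum = 2·[(-1.75) + (-9.25) + (-22.75) + (-42.25)] = -152.

-152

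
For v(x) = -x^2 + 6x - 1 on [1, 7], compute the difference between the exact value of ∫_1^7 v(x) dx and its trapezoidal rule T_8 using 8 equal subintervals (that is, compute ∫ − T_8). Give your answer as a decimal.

Exact integral: ∫_1^7 v(x) dx = 24.
T_8 = 23.4375.
Error = 24 − 23.4375 = 0.5625.

0.5625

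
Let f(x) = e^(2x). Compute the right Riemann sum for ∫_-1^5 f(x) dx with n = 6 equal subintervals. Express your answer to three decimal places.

25473.840

Δx = (5 − (-1))/6 = 1.
Right endpoints: 0, 1, 2, 3, 4, 5.
f(0) ≈ 1.000, f(1) ≈ 7.389, f(2) ≈ 54.598, f(3) ≈ 403.429, f(4) ≈ 2980.958, f(5) ≈ 22026.466.
Sum = Δx · [f(0) + f(1) + f(2) + ...].
Sum ≈ 25473.840.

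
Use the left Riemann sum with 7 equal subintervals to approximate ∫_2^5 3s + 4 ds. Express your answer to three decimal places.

Δs = (5 − 2)/7 = 3/7.
Left endpoints: 2, 17/7, 20/7, 23/7, 26/7, 29/7, 32/7.
f(2) = 10, f(17/7) = 79/7, f(20/7) = 88/7, f(23/7) = 97/7, f(26/7) = 106/7, f(29/7) = 115/7, f(32/7) = 124/7.
Sum = Δs · [f(2) + f(17/7) + f(20/7) + ...].
Sum ≈ 41.571.

41.571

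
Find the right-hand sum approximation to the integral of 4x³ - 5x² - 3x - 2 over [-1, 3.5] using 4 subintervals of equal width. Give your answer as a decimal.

Δx = (3.5 − (-1))/4 = 1.125.
Right endpoints: 0.125, 1.25, 2.375, 3.5.
f(0.125) = -2.4453125, f(1.25) = -5.75, f(2.375) = 16.2578125, f(3.5) = 97.75.
Sum = Δx · [f(0.125) + f(1.25) + f(2.375) + f(3.5)].
Sum = 119.0390625.

119.0390625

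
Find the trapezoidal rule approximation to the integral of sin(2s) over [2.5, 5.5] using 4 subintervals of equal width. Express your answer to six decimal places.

0.112402

Δs = (5.5 − 2.5)/4 = 0.75.
f(2.5) ≈ -0.958924, f(3.25) ≈ 0.215120, f(4) ≈ 0.989358, f(4.75) ≈ -0.075151, f(5.5) ≈ -0.999990.
T_4 = (Δs/2)·[f(s_0) + 2f(s_1) + 2f(s_2) + 2f(s_3) + f(s_4)].
Sum ≈ 0.112402.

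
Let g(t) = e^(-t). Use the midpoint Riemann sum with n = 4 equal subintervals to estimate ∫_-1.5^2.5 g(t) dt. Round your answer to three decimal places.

Δt = (2.5 − (-1.5))/4 = 1.
Midpoints: -1, 0, 1, 2.
g(-1) ≈ 2.718, g(0) ≈ 1.000, g(1) ≈ 0.368, g(2) ≈ 0.135.
Sum = Δt · [g(-1) + g(0) + g(1) + g(2)].
Sum ≈ 4.221.

4.221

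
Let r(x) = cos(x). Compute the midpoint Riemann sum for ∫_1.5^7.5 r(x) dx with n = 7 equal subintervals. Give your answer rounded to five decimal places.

Δx = (7.5 − 1.5)/7 = 6/7.
Midpoints: 27/14, 39/14, 51/14, 4.5, 75/14, 87/14, 99/14.
r(27/14) ≈ -0.35019, r(39/14) ≈ -0.93734, r(51/14) ≈ -0.87698, r(4.5) ≈ -0.21080, r(75/14) ≈ 0.60100, r(87/14) ≈ 0.99763, r(99/14) ≈ 0.70509.
Sum = Δx · [r(27/14) + r(39/14) + r(51/14) + ...].
Sum ≈ -0.06136.

-0.06136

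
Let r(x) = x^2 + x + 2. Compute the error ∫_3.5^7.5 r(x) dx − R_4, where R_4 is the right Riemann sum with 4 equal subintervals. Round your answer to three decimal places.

-24.667

Exact integral: ∫_3.5^7.5 r(x) dx ≈ 156.33333.
R_4 = 181.
Error ≈ 156.33333 − 181 ≈ -24.667.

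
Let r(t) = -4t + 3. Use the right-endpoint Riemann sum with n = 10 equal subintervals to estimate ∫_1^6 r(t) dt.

Δt = (6 − 1)/10 = 0.5.
Right endpoints: 1.5, 2, 2.5, 3, 3.5, 4, 4.5, 5, 5.5, 6.
r(1.5) = -3, r(2) = -5, r(2.5) = -7, r(3) = -9, r(3.5) = -11, r(4) = -13, r(4.5) = -15, r(5) = -17, r(5.5) = -19, r(6) = -21.
Sum = Δt · [r(1.5) + r(2) + r(2.5) + ...].
Sum = -60.

-60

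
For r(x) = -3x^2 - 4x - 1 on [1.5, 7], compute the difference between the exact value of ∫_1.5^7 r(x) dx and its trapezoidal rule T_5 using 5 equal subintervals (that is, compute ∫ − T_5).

3.3275

Exact integral: ∫_1.5^7 r(x) dx = -438.625.
T_5 = -441.9525.
Error = -438.625 − (-441.9525) = 3.3275.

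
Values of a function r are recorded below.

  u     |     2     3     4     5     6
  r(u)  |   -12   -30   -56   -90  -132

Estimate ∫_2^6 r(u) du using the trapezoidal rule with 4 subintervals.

Δu = 1.
T_4 = (1/2)·[(-12) + 2·(-30) + 2·(-56) + 2·(-90) + (-132)] = -248.

-248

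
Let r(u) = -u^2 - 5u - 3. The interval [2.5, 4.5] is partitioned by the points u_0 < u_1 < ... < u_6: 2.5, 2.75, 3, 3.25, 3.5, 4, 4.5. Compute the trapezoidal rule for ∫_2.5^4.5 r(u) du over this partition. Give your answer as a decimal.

Subinterval widths: 0.25, 0.25, 0.25, 0.25, 0.5, 0.5.
r(2.5) = -21.75, r(2.75) = -24.3125, r(3) = -27, r(3.25) = -29.8125, r(3.5) = -32.75, r(4) = -39, r(4.5) = -45.75.
On each subinterval the trapezoid contributes (Δu_i/2)·[r(u_{i-1}) + r(u_i)].
Sum = -66.21875.

-66.21875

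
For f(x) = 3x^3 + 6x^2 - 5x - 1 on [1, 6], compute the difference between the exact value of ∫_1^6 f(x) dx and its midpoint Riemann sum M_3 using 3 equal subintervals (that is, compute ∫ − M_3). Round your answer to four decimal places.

Exact integral: ∫_1^6 f(x) dx = 1308.75.
M_3 ≈ 1265.347222.
Error ≈ 1308.75 − 1265.347222 ≈ 43.4028.

43.4028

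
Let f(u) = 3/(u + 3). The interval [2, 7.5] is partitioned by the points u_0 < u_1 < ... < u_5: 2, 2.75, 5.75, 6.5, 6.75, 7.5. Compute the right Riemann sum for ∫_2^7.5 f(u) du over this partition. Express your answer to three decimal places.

1.948

Subinterval widths: 0.75, 3, 0.75, 0.25, 0.75.
Right endpoints: 2.75, 5.75, 6.5, 6.75, 7.5.
f(2.75) = 12/23, f(5.75) = 12/35, f(6.5) = 6/19, f(6.75) = 4/13, f(7.5) = 2/7.
Sum = Σ Δu_i · f(u_i).
Sum ≈ 1.948.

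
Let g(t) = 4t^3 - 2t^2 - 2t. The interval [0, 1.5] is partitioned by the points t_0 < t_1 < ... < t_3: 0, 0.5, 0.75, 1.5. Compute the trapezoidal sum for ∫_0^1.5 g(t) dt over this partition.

1.40625

Subinterval widths: 0.5, 0.25, 0.75.
g(0) = 0, g(0.5) = -1, g(0.75) = -0.9375, g(1.5) = 6.
On each subinterval the trapezoid contributes (Δt_i/2)·[g(t_{i-1}) + g(t_i)].
Sum = 1.40625.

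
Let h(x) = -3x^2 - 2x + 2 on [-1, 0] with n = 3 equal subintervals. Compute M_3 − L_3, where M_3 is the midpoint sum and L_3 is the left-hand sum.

M_3 ≈ 2.0277778.
L_3 ≈ 1.7777778.
M_3 − L_3 = 0.25.

0.25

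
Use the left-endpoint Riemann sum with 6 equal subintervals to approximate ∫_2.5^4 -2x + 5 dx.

-1.875

Δx = (4 − 2.5)/6 = 0.25.
Left endpoints: 2.5, 2.75, 3, 3.25, 3.5, 3.75.
f(2.5) = 0, f(2.75) = -0.5, f(3) = -1, f(3.25) = -1.5, f(3.5) = -2, f(3.75) = -2.5.
Sum = Δx · [f(2.5) + f(2.75) + f(3) + ...].
Sum = -1.875.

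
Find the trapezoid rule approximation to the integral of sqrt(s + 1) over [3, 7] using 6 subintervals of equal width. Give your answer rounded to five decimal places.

9.74890

Δs = (7 − 3)/6 = 2/3.
f(3) ≈ 2.00000, f(11/3) ≈ 2.16025, f(13/3) ≈ 2.30940, f(5) ≈ 2.44949, f(17/3) ≈ 2.58199, f(19/3) ≈ 2.70801, f(7) ≈ 2.82843.
T_6 = (Δs/2)·[f(s_0) + 2f(s_1) + ... + 2f(s_{5}) + f(s_6)].
Sum ≈ 9.74890.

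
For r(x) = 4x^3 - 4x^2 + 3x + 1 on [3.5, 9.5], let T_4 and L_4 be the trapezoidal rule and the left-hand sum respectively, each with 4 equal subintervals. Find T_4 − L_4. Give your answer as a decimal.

T_4 = 7198.5.
L_4 = 4975.5.
T_4 − L_4 = 2223.

2223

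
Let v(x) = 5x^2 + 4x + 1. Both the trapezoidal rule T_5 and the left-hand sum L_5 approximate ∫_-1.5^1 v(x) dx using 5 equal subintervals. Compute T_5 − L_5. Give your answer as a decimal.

0.9375

T_5 = 7.8125.
L_5 = 6.875.
T_5 − L_5 = 0.9375.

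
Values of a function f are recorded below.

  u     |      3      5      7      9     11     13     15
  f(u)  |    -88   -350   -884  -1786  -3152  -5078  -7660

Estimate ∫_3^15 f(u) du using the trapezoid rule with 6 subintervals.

Δu = 2.
T_6 = (2/2)·[(-88) + 2·(-350) + 2·(-884) + 2·(-1786) + 2·(-3152) + 2·(-5078) + (-7660)] = -30248.

-30248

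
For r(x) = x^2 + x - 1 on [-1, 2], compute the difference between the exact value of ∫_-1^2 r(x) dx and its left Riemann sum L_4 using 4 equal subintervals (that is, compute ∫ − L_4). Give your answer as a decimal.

Exact integral: ∫_-1^2 r(x) dx = 1.5.
L_4 = -0.46875.
Error = 1.5 − (-0.46875) = 1.96875.

1.96875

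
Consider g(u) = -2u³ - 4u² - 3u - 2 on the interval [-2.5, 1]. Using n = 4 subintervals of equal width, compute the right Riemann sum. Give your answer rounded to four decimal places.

-11.9902

Δu = (1 − (-2.5))/4 = 0.875.
Right endpoints: -1.625, -0.75, 0.125, 1.
g(-1.625) = 0.89453125, g(-0.75) = -1.15625, g(0.125) = -2.44140625, g(1) = -11.
Sum = Δu · [g(-1.625) + g(-0.75) + g(0.125) + g(1)].
Sum ≈ -11.9902.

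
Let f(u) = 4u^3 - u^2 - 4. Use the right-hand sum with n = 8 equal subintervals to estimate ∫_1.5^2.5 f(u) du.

Δu = (2.5 − 1.5)/8 = 0.125.
Right endpoints: 1.625, 1.75, 1.875, 2, 2.125, 2.25, 2.375, 2.5.
f(1.625) = 10.5234375, f(1.75) = 14.375, f(1.875) = 18.8515625, f(2) = 24, f(2.125) = 29.8671875, f(2.25) = 36.5, f(2.375) = 43.9453125, f(2.5) = 52.25.
Sum = Δu · [f(1.625) + f(1.75) + f(1.875) + ...].
Sum = 28.7890625.

28.7890625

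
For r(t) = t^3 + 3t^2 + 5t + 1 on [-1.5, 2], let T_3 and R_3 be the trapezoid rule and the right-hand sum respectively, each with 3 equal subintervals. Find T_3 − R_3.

T_3 ≈ 24.96181.
R_3 ≈ 44.86806.
T_3 − R_3 = -19.90625.

-19.90625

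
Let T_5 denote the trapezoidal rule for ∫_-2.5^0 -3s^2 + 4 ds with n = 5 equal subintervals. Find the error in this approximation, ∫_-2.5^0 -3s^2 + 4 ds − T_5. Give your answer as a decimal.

Exact integral: ∫_-2.5^0 f(s) ds = -5.625.
T_5 = -5.9375.
Error = -5.625 − (-5.9375) = 0.3125.

0.3125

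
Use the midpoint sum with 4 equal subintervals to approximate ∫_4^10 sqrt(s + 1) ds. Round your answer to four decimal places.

16.8752

Δs = (10 − 4)/4 = 1.5.
Midpoints: 4.75, 6.25, 7.75, 9.25.
f(4.75) ≈ 2.3979, f(6.25) ≈ 2.6926, f(7.75) ≈ 2.9580, f(9.25) ≈ 3.2016.
Sum = Δs · [f(4.75) + f(6.25) + f(7.75) + f(9.25)].
Sum ≈ 16.8752.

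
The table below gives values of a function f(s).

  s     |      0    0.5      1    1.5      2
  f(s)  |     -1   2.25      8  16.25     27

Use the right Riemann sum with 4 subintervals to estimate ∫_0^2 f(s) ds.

Δs = 0.5.
Sum = 0.5·[2.25 + 8 + 16.25 + 27] = 26.75.

26.75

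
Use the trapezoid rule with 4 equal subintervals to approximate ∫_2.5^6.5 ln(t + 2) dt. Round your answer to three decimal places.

7.414

Δt = (6.5 − 2.5)/4 = 1.
f(2.5) ≈ 1.504, f(3.5) ≈ 1.705, f(4.5) ≈ 1.872, f(5.5) ≈ 2.015, f(6.5) ≈ 2.140.
T_4 = (Δt/2)·[f(t_0) + 2f(t_1) + 2f(t_2) + 2f(t_3) + f(t_4)].
Sum ≈ 7.414.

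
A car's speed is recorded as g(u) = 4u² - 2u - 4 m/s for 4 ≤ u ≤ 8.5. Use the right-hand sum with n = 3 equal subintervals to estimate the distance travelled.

828

Δu = (8.5 − 4)/3 = 1.5.
Right endpoints: 5.5, 7, 8.5.
g(5.5) = 106, g(7) = 178, g(8.5) = 268.
Sum = Δu · [g(5.5) + g(7) + g(8.5)].
Sum = 828.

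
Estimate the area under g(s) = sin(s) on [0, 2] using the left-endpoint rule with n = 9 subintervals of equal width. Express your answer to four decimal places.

Δs = (2 − 0)/9 = 2/9.
Left endpoints: 0, 2/9, 4/9, 2/3, 8/9, 10/9, 4/3, 14/9, 16/9.
g(0) ≈ 0.0000, g(2/9) ≈ 0.2204, g(4/9) ≈ 0.4300, g(2/3) ≈ 0.6184, g(8/9) ≈ 0.7764, g(10/9) ≈ 0.8962, g(4/3) ≈ 0.9719, g(14/9) ≈ 0.9999, g(16/9) ≈ 0.9787.
Sum = Δs · [g(0) + g(2/9) + g(4/9) + ...].
Sum ≈ 1.3093.

1.3093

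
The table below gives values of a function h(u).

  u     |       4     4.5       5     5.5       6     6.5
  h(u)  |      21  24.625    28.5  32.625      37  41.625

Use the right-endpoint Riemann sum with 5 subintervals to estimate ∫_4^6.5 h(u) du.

Δu = 0.5.
Sum = 0.5·[24.625 + 28.5 + 32.625 + 37 + 41.625] = 82.1875.

82.1875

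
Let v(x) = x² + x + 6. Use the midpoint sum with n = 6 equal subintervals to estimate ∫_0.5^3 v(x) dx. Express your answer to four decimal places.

Δx = (3 − 0.5)/6 = 5/12.
Midpoints: 17/24, 1.125, 37/24, 47/24, 2.375, 67/24.
v(17/24) = 4153/576, v(1.125) = 8.390625, v(37/24) = 5713/576, v(47/24) = 6793/576, v(2.375) = 14.015625, v(67/24) = 9553/576.
Sum = Δx · [v(17/24) + v(1.125) + v(37/24) + ...].
Sum ≈ 28.2972.

28.2972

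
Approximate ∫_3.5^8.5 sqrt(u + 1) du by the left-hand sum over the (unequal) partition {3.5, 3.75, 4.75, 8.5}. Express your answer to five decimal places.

11.70196

Subinterval widths: 0.25, 1, 3.75.
Left endpoints: 3.5, 3.75, 4.75.
f(3.5) ≈ 2.12132, f(3.75) ≈ 2.17945, f(4.75) ≈ 2.39792.
Sum = Σ Δu_i · f(u_i).
Sum ≈ 11.70196.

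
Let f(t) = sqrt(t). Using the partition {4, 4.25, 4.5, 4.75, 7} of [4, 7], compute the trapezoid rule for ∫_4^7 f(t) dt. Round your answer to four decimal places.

6.9965

Subinterval widths: 0.25, 0.25, 0.25, 2.25.
f(4) ≈ 2.0000, f(4.25) ≈ 2.0616, f(4.5) ≈ 2.1213, f(4.75) ≈ 2.1794, f(7) ≈ 2.6458.
On each subinterval the trapezoid contributes (Δt_i/2)·[f(t_{i-1}) + f(t_i)].
Sum ≈ 6.9965.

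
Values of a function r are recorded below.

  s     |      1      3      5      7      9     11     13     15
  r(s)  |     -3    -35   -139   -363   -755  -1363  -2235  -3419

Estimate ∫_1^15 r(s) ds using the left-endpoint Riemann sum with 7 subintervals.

Δs = 2.
Sum = 2·[(-3) + (-35) + (-139) + (-363) + (-755) + (-1363) + (-2235)] = -9786.

-9786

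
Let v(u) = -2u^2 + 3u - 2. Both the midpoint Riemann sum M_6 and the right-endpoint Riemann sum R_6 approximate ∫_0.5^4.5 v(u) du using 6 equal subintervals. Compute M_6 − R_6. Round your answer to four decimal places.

M_6 ≈ -38.370370.
R_6 ≈ -48.592593.
M_6 − R_6 ≈ 10.2222.

10.2222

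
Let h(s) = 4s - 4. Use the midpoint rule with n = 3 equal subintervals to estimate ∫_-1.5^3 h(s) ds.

-4.5

Δs = (3 − (-1.5))/3 = 1.5.
Midpoints: -0.75, 0.75, 2.25.
h(-0.75) = -7, h(0.75) = -1, h(2.25) = 5.
Sum = Δs · [h(-0.75) + h(0.75) + h(2.25)].
Sum = -4.5.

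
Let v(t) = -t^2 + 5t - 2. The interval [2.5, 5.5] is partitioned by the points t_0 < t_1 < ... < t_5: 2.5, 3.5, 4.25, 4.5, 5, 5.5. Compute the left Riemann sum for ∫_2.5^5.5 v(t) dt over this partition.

Subinterval widths: 1, 0.75, 0.25, 0.5, 0.5.
Left endpoints: 2.5, 3.5, 4.25, 4.5, 5.
v(2.5) = 4.25, v(3.5) = 3.25, v(4.25) = 1.1875, v(4.5) = 0.25, v(5) = -2.
Sum = Σ Δt_i · v(t_i).
Sum = 6.109375.

6.109375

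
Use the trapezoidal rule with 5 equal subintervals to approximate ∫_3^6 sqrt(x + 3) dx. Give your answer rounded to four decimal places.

8.2009

Δx = (6 − 3)/5 = 0.6.
f(3) ≈ 2.4495, f(3.6) ≈ 2.5690, f(4.2) ≈ 2.6833, f(4.8) ≈ 2.7928, f(5.4) ≈ 2.8983, f(6) ≈ 3.0000.
T_5 = (Δx/2)·[f(x_0) + 2f(x_1) + ... + 2f(x_{4}) + f(x_5)].
Sum ≈ 8.2009.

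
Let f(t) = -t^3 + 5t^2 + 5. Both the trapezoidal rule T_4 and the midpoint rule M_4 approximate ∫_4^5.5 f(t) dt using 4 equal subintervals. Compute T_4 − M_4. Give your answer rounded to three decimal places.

-0.488

T_4 ≈ 13.03418.
M_4 ≈ 13.52197.
T_4 − M_4 ≈ -0.488.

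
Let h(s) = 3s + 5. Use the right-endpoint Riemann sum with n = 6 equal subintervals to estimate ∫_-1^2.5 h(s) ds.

Δs = (2.5 − (-1))/6 = 7/12.
Right endpoints: -5/12, 1/6, 0.75, 4/3, 23/12, 2.5.
h(-5/12) = 3.75, h(1/6) = 5.5, h(0.75) = 7.25, h(4/3) = 9, h(23/12) = 10.75, h(2.5) = 12.5.
Sum = Δs · [h(-5/12) + h(1/6) + h(0.75) + ...].
Sum = 28.4375.

28.4375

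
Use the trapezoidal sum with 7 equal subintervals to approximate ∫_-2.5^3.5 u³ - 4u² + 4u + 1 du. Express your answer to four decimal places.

Δu = (3.5 − (-2.5))/7 = 6/7.
f(-2.5) = -49.625, f(-23/14) = -57079/2744, f(-11/14) = -13987/2744, f(1/14) = 3473/2744, f(13/14) = 5669/2744, f(25/14) = 2969/2744, f(37/14) = 5741/2744, f(3.5) = 8.875.
T_7 = (Δu/2)·[f(u_0) + 2f(u_1) + ... + 2f(u_{6}) + f(u_7)].
Sum ≈ -34.0867.

-34.0867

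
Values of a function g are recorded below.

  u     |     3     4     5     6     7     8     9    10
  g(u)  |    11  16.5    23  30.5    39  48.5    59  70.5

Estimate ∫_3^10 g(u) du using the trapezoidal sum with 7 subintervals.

257.25

Δu = 1.
T_7 = (1/2)·[11 + 2·16.5 + 2·23 + 2·30.5 + 2·39 + 2·48.5 + 2·59 + 70.5] = 257.25.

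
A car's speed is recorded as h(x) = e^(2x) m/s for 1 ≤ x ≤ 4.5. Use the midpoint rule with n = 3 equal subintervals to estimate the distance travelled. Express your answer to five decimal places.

3257.03776

Δx = (4.5 − 1)/3 = 7/6.
Midpoints: 19/12, 2.75, 47/12.
h(19/12) ≈ 23.72826, h(2.75) ≈ 244.69193, h(47/12) ≈ 2523.32646.
Sum = Δx · [h(19/12) + h(2.75) + h(47/12)].
Sum ≈ 3257.03776.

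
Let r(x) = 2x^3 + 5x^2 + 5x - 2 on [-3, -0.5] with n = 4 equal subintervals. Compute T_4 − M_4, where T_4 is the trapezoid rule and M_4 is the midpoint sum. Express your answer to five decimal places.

-1.34277

T_4 ≈ -23.4472656.
M_4 ≈ -22.1044922.
T_4 − M_4 ≈ -1.34277.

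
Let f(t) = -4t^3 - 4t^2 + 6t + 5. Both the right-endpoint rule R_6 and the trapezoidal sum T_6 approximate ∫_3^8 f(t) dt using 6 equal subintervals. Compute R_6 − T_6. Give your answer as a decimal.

-887.5

R_6 ≈ -5399.675926.
T_6 ≈ -4512.175926.
R_6 − T_6 = -887.5.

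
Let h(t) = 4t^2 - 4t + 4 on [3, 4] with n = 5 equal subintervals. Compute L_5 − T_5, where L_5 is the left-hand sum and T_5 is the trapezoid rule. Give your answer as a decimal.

-2.4

L_5 = 36.96.
T_5 = 39.36.
L_5 − T_5 = -2.4.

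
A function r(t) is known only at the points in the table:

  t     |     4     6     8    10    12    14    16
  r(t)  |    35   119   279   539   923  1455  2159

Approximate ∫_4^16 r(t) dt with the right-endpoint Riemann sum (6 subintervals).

10948

Δt = 2.
Sum = 2·[119 + 279 + 539 + 923 + 1455 + 2159] = 10948.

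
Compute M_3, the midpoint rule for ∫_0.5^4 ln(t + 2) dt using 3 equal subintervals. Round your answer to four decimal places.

4.9728

Δt = (4 − 0.5)/3 = 7/6.
Midpoints: 13/12, 2.25, 41/12.
f(13/12) ≈ 1.1260, f(2.25) ≈ 1.4469, f(41/12) ≈ 1.6895.
Sum = Δt · [f(13/12) + f(2.25) + f(41/12)].
Sum ≈ 4.9728.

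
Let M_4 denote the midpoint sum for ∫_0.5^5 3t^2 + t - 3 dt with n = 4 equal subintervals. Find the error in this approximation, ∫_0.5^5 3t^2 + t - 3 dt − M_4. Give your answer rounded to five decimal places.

1.42383

Exact integral: ∫_0.5^5 f(t) dt = 123.75.
M_4 ≈ 122.3261719.
Error ≈ 123.75 − 122.3261719 ≈ 1.42383.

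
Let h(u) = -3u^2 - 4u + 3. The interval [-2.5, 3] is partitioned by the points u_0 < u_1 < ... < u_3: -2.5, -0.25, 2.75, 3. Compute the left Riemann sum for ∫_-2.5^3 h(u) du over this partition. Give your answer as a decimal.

Subinterval widths: 2.25, 3, 0.25.
Left endpoints: -2.5, -0.25, 2.75.
h(-2.5) = -5.75, h(-0.25) = 3.8125, h(2.75) = -30.6875.
Sum = Σ Δu_i · h(u_i).
Sum = -9.171875.

-9.171875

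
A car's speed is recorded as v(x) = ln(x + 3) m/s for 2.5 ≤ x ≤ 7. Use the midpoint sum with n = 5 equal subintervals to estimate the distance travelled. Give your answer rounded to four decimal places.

Δx = (7 − 2.5)/5 = 0.9.
Midpoints: 2.95, 3.85, 4.75, 5.65, 6.55.
v(2.95) ≈ 1.7834, v(3.85) ≈ 1.9242, v(4.75) ≈ 2.0477, v(5.65) ≈ 2.1576, v(6.55) ≈ 2.2565.
Sum = Δx · [v(2.95) + v(3.85) + v(4.75) + v(5.65) + v(6.55)].
Sum ≈ 9.1525.

9.1525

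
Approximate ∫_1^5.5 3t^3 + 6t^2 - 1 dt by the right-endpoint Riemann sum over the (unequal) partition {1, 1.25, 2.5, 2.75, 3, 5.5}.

Subinterval widths: 0.25, 1.25, 0.25, 0.25, 2.5.
Right endpoints: 1.25, 2.5, 2.75, 3, 5.5.
f(1.25) = 14.234375, f(2.5) = 83.375, f(2.75) = 106.765625, f(3) = 134, f(5.5) = 679.625.
Sum = Σ Δt_i · f(t_i).
Sum = 1867.03125.

1867.03125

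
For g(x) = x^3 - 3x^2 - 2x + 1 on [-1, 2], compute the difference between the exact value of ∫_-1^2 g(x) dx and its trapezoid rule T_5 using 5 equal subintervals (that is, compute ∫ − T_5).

Exact integral: ∫_-1^2 g(x) dx = -5.25.
T_5 = -5.52.
Error = -5.25 − (-5.52) = 0.27.

0.27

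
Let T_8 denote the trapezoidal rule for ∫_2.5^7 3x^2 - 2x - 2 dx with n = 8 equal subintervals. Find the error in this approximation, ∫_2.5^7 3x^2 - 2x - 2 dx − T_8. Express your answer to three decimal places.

-0.712

Exact integral: ∫_2.5^7 f(x) dx = 275.625.
T_8 ≈ 276.33691.
Error ≈ 275.625 − 276.33691 ≈ -0.712.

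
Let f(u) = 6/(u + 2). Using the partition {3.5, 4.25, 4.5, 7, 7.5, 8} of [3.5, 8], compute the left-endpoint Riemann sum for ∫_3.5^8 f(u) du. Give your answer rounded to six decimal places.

4.014997

Subinterval widths: 0.75, 0.25, 2.5, 0.5, 0.5.
Left endpoints: 3.5, 4.25, 4.5, 7, 7.5.
f(3.5) = 12/11, f(4.25) = 0.96, f(4.5) = 12/13, f(7) = 2/3, f(7.5) = 12/19.
Sum = Σ Δu_i · f(u_i).
Sum ≈ 4.014997.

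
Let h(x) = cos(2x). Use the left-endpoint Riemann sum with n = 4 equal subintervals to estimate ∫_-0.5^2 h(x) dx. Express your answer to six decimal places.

Δx = (2 − (-0.5))/4 = 0.625.
Left endpoints: -0.5, 0.125, 0.75, 1.375.
h(-0.5) ≈ 0.540302, h(0.125) ≈ 0.968912, h(0.75) ≈ 0.070737, h(1.375) ≈ -0.924302.
Sum = Δx · [h(-0.5) + h(0.125) + h(0.75) + h(1.375)].
Sum ≈ 0.409781.

0.409781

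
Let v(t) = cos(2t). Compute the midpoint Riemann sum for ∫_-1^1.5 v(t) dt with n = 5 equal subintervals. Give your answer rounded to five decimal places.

0.54775

Δt = (1.5 − (-1))/5 = 0.5.
Midpoints: -0.75, -0.25, 0.25, 0.75, 1.25.
v(-0.75) ≈ 0.07074, v(-0.25) ≈ 0.87758, v(0.25) ≈ 0.87758, v(0.75) ≈ 0.07074, v(1.25) ≈ -0.80114.
Sum = Δt · [v(-0.75) + v(-0.25) + v(0.25) + v(0.75) + v(1.25)].
Sum ≈ 0.54775.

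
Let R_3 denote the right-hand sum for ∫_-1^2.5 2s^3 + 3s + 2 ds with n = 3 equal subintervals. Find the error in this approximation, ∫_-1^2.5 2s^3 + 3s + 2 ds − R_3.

Exact integral: ∫_-1^2.5 f(s) ds = 33.90625.
R_3 = 63.
Error = 33.90625 − 63 = -29.09375.

-29.09375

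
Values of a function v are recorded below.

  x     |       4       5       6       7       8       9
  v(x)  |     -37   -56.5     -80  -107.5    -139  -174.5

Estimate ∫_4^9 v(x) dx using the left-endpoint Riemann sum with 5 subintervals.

-420

Δx = 1.
Sum = 1·[(-37) + (-56.5) + (-80) + (-107.5) + (-139)] = -420.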